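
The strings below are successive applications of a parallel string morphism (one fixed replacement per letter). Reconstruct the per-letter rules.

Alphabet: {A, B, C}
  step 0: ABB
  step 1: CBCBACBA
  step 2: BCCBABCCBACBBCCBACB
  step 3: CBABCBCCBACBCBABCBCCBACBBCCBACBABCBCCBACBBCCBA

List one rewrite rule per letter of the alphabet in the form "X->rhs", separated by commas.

A->CB, B->CBA, C->BC

  step 2 ⇒ step 3: BCCBABCCBACBBCCBACB ⇒ CBA·BC·BC·CBA·CB·CBA·BC·BC·CBA·CB·BC·CBA·CBA·BC·BC·CBA·CB·BC·CBA
    A ↦ CB
    B ↦ CBA
    C ↦ BC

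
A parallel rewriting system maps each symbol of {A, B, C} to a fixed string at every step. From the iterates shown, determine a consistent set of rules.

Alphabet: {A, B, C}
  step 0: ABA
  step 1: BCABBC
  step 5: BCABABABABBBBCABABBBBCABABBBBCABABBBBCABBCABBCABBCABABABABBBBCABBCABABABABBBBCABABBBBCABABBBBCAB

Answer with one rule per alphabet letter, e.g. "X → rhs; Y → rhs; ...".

A->BC, B->AB, C->BB

  step 0 ⇒ step 1: ABA ⇒ BC·AB·BC
    A ↦ BC
    B ↦ AB
    C ↦ BB  (constrained at step 1)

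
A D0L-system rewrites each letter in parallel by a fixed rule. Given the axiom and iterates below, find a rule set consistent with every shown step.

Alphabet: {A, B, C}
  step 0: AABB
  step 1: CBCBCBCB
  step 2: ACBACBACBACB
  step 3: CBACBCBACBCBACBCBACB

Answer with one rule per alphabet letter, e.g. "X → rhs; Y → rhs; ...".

  step 2 ⇒ step 3: ACBACBACBACB ⇒ CB·A·CB·CB·A·CB·CB·A·CB·CB·A·CB
    A ↦ CB
    B ↦ CB
    C ↦ A

A->CB, B->CB, C->A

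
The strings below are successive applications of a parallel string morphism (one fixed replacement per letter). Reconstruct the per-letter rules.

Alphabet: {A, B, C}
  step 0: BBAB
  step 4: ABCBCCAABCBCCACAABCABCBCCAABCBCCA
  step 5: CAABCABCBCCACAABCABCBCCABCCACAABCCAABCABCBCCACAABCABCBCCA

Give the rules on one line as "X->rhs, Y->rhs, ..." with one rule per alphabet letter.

  step 4 ⇒ step 5: ABCBCCAABCBCCACAABCABCBCCAABCBCCA ⇒ CA·A·BC·A·BC·BC·CA·CA·A·BC·A·BC·BC·CA·BC·CA·CA·A·BC·CA·A·BC·A·BC·BC·CA·CA·A·BC·A·BC·BC·CA
    A ↦ CA
    B ↦ A
    C ↦ BC

A->CA, B->A, C->BC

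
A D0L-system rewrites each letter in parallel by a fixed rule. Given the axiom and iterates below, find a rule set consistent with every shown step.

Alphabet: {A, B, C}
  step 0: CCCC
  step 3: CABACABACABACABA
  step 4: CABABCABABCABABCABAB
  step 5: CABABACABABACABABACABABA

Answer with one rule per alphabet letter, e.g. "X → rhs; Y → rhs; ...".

A->B, B->A, C->CA

  step 4 ⇒ step 5: CABABCABABCABABCABAB ⇒ CA·B·A·B·A·CA·B·A·B·A·CA·B·A·B·A·CA·B·A·B·A
    A ↦ B
    B ↦ A
    C ↦ CA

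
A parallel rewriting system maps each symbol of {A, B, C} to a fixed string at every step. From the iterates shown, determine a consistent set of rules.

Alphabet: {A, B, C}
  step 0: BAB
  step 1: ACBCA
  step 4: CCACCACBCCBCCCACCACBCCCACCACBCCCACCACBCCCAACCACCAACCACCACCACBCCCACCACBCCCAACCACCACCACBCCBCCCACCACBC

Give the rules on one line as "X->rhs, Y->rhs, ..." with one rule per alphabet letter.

A->CBC, B->A, C->CCA

  step 0 ⇒ step 1: BAB ⇒ A·CBC·A
    A ↦ CBC
    B ↦ A
    C ↦ CCA  (constrained at step 1)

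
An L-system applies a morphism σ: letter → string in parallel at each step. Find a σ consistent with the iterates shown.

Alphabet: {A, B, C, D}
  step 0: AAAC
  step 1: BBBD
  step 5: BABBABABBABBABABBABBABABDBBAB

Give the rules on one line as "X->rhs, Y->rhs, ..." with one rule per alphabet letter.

A->B, B->BA, C->D, D->CA

  step 0 ⇒ step 1: AAAC ⇒ B·B·B·D
    A ↦ B
    C ↦ D
    B ↦ BA  (constrained at step 1)
    D ↦ CA  (constrained at step 1)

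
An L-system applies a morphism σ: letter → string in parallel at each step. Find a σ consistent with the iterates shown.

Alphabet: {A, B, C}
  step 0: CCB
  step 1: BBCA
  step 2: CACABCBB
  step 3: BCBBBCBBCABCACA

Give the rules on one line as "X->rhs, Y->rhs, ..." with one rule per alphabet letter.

  step 2 ⇒ step 3: CACABCBB ⇒ B·CBB·B·CBB·CA·B·CA·CA
    A ↦ CBB
    B ↦ CA
    C ↦ B

A->CBB, B->CA, C->B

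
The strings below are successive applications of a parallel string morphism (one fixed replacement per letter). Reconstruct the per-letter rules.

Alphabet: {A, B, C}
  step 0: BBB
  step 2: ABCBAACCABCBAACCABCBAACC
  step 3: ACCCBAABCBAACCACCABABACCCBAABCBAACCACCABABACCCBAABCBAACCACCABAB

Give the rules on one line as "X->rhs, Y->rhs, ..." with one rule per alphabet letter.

  step 2 ⇒ step 3: ABCBAACCABCBAACCABCBAACC ⇒ ACC·CBA·AB·CBA·ACC·ACC·AB·AB·ACC·CBA·AB·CBA·ACC·ACC·AB·AB·ACC·CBA·AB·CBA·ACC·ACC·AB·AB
    A ↦ ACC
    B ↦ CBA
    C ↦ AB

A->ACC, B->CBA, C->AB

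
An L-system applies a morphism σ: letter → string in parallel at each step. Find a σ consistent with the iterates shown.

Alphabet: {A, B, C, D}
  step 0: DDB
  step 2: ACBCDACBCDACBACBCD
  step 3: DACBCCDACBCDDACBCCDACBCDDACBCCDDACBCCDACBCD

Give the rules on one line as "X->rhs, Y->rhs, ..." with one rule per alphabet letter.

  step 2 ⇒ step 3: ACBCDACBCDACBACBCD ⇒ D·ACB·CCD·ACB·CD·D·ACB·CCD·ACB·CD·D·ACB·CCD·D·ACB·CCD·ACB·CD
    A ↦ D
    B ↦ CCD
    C ↦ ACB
    D ↦ CD

A->D, B->CCD, C->ACB, D->CD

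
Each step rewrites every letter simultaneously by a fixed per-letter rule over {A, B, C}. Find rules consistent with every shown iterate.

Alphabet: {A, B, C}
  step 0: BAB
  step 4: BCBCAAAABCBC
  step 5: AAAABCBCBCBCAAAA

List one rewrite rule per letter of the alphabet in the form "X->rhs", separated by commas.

A->BC, B->A, C->A

  step 4 ⇒ step 5: BCBCAAAABCBC ⇒ A·A·A·A·BC·BC·BC·BC·A·A·A·A
    A ↦ BC
    B ↦ A
    C ↦ A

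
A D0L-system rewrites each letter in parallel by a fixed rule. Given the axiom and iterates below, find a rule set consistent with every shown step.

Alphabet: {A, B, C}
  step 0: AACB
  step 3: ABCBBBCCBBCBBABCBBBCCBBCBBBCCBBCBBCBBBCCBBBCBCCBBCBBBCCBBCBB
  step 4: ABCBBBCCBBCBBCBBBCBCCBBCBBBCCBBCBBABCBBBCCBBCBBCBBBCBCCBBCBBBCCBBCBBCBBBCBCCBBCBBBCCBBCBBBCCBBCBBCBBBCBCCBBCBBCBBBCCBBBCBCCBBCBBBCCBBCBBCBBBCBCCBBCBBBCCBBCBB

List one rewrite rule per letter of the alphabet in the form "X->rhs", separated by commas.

  step 3 ⇒ step 4: ABCBBBCCBBCBBABCBBBCCBBCBBBCCBBCBBCBBBCCBBBCBCCBBCBBBCCBBCBB ⇒ AB·CBB·BC·CBB·CBB·CBB·BC·BC·CBB·CBB·BC·CBB·CBB·AB·CBB·BC·CBB·CBB·CBB·BC·BC·CBB·CBB·BC·CBB·CBB·CBB·BC·BC·CBB·CBB·BC·CBB·CBB·BC·CBB·CBB·CBB·BC·BC·CBB·CBB·CBB·BC·CBB·BC·BC·CBB·CBB·BC·CBB·CBB·CBB·BC·BC·CBB·CBB·BC·CBB·CBB
    A ↦ AB
    B ↦ CBB
    C ↦ BC

A->AB, B->CBB, C->BC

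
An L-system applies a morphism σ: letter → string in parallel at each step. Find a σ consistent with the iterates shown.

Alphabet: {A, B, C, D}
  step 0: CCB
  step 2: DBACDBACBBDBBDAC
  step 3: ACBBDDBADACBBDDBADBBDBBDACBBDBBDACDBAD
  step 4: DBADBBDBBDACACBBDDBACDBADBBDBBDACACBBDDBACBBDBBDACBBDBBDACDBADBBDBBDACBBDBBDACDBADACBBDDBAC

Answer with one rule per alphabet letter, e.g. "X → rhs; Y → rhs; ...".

A->DB, B->BBD, C->AD, D->AC

  step 3 ⇒ step 4: ACBBDDBADACBBDDBADBBDBBDACBBDBBDACDBAD ⇒ DB·AD·BBD·BBD·AC·AC·BBD·DB·AC·DB·AD·BBD·BBD·AC·AC·BBD·DB·AC·BBD·BBD·AC·BBD·BBD·AC·DB·AD·BBD·BBD·AC·BBD·BBD·AC·DB·AD·AC·BBD·DB·AC
    A ↦ DB
    B ↦ BBD
    C ↦ AD
    D ↦ AC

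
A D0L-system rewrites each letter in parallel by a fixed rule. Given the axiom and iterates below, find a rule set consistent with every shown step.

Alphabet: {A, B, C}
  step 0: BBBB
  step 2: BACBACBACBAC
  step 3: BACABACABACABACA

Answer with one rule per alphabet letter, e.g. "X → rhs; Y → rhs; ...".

  step 2 ⇒ step 3: BACBACBACBAC ⇒ BA·C·A·BA·C·A·BA·C·A·BA·C·A
    A ↦ C
    B ↦ BA
    C ↦ A

A->C, B->BA, C->A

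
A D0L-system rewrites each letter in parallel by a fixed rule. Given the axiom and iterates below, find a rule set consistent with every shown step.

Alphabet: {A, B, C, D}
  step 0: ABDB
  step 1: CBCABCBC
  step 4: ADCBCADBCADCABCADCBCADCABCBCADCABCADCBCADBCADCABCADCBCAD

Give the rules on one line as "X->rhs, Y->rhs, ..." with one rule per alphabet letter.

  step 0 ⇒ step 1: ABDB ⇒ C·BC·ABC·BC
    A ↦ C
    B ↦ BC
    D ↦ ABC
    C ↦ AD  (constrained at step 1)

A->C, B->BC, C->AD, D->ABC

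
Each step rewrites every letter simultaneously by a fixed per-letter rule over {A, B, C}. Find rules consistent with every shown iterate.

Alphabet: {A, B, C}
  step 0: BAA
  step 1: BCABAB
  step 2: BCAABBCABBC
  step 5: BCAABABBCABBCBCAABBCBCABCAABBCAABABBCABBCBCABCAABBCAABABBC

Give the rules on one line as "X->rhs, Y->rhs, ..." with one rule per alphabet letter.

A->AB, B->BC, C->A

  step 1 ⇒ step 2: BCABAB ⇒ BC·A·AB·BC·AB·BC
    A ↦ AB
    B ↦ BC
    C ↦ A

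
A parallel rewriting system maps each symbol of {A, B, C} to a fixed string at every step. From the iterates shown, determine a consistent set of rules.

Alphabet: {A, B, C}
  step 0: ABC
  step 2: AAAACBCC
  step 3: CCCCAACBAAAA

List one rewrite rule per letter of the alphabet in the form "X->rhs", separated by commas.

  step 2 ⇒ step 3: AAAACBCC ⇒ C·C·C·C·AA·CB·AA·AA
    A ↦ C
    B ↦ CB
    C ↦ AA

A->C, B->CB, C->AA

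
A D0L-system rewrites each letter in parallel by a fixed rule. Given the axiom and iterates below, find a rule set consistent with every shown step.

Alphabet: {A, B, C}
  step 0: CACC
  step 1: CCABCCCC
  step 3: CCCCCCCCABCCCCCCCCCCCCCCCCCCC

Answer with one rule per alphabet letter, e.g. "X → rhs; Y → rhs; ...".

A->AB, B->C, C->CC

  step 0 ⇒ step 1: CACC ⇒ CC·AB·CC·CC
    A ↦ AB
    C ↦ CC
    B ↦ C  (constrained at step 1)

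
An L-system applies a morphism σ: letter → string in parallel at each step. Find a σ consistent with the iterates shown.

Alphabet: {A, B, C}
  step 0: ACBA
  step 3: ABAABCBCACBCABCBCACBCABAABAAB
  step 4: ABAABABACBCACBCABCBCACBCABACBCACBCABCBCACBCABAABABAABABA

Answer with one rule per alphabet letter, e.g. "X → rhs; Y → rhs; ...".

  step 3 ⇒ step 4: ABAABCBCACBCABCBCACBCABAABAAB ⇒ AB·A·AB·AB·A·CBC·A·CBC·AB·CBC·A·CBC·AB·A·CBC·A·CBC·AB·CBC·A·CBC·AB·A·AB·AB·A·AB·AB·A
    A ↦ AB
    B ↦ A
    C ↦ CBC

A->AB, B->A, C->CBC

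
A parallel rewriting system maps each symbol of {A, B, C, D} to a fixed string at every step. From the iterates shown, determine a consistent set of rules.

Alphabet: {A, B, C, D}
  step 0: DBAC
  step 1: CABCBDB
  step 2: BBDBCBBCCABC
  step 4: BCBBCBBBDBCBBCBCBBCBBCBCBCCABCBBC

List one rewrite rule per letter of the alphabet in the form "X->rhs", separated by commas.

  step 1 ⇒ step 2: CABCBDB ⇒ B·BD·BC·B·BC·CA·BC
    A ↦ BD
    B ↦ BC
    C ↦ B
    D ↦ CA

A->BD, B->BC, C->B, D->CA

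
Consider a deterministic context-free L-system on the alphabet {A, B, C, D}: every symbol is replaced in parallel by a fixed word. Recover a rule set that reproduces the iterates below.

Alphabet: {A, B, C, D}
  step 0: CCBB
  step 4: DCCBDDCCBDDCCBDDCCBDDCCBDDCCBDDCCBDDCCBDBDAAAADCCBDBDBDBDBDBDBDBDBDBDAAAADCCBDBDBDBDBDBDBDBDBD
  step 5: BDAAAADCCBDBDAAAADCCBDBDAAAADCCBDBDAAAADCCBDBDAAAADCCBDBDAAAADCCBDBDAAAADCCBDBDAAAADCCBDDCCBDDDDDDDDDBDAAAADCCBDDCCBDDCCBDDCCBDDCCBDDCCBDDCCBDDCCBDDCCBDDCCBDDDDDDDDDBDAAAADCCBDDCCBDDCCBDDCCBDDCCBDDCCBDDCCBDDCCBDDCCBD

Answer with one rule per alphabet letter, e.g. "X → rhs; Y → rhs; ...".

  step 4 ⇒ step 5: DCCBDDCCBDDCCBDDCCBDDCCBDDCCBDDCCBDDCCBDBDAAAADCCBDBDBDBDBDBDBDBDBDBDAAAADCCBDBDBDBDBDBDBDBDBD ⇒ BD·AA·AA·DCC·BD·BD·AA·AA·DCC·BD·BD·AA·AA·DCC·BD·BD·AA·AA·DCC·BD·BD·AA·AA·DCC·BD·BD·AA·AA·DCC·BD·BD·AA·AA·DCC·BD·BD·AA·AA·DCC·BD·DCC·BD·DD·DD·DD·DD·BD·AA·AA·DCC·BD·DCC·BD·DCC·BD·DCC·BD·DCC·BD·DCC·BD·DCC·BD·DCC·BD·DCC·BD·DCC·BD·DD·DD·DD·DD·BD·AA·AA·DCC·BD·DCC·BD·DCC·BD·DCC·BD·DCC·BD·DCC·BD·DCC·BD·DCC·BD·DCC·BD
    A ↦ DD
    B ↦ DCC
    C ↦ AA
    D ↦ BD

A->DD, B->DCC, C->AA, D->BD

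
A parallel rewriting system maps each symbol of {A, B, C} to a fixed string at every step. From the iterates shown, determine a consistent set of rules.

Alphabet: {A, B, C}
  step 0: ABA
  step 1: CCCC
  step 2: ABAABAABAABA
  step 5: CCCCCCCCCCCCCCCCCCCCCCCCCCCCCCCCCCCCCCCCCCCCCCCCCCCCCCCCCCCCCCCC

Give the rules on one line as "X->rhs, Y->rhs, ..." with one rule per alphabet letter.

A->C, B->CC, C->ABA

  step 1 ⇒ step 2: CCCC ⇒ ABA·ABA·ABA·ABA
    C ↦ ABA
  step 0 ⇒ step 1: ABA ⇒ C·CC·C
    A ↦ C
  step 0 ⇒ step 1: ABA ⇒ C·CC·C
    B ↦ CC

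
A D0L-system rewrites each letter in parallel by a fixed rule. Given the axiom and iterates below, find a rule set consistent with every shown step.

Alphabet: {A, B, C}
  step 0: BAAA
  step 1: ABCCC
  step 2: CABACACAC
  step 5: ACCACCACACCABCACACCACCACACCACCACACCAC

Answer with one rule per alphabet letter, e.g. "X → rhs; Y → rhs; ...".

  step 1 ⇒ step 2: ABCCC ⇒ C·AB·AC·AC·AC
    A ↦ C
    B ↦ AB
    C ↦ AC

A->C, B->AB, C->AC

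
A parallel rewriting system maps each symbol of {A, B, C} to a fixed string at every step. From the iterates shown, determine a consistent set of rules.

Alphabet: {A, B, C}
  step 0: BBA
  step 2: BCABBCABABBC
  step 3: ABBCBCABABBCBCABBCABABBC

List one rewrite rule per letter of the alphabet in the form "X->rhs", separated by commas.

A->BC, B->AB, C->BC

  step 2 ⇒ step 3: BCABBCABABBC ⇒ AB·BC·BC·AB·AB·BC·BC·AB·BC·AB·AB·BC
    A ↦ BC
    B ↦ AB
    C ↦ BC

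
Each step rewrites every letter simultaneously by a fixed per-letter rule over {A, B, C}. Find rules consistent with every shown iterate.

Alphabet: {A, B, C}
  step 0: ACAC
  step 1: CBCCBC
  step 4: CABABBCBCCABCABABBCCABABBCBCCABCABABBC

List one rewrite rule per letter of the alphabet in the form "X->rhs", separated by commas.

A->C, B->AB, C->BC

  step 0 ⇒ step 1: ACAC ⇒ C·BC·C·BC
    A ↦ C
    C ↦ BC
    B ↦ AB  (constrained at step 1)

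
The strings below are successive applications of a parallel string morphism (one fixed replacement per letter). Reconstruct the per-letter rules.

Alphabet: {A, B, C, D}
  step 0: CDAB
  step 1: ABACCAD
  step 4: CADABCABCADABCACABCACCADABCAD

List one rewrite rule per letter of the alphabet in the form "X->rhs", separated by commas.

A->C, B->AD, C->AB, D->AC

  step 0 ⇒ step 1: CDAB ⇒ AB·AC·C·AD
    A ↦ C
    B ↦ AD
    C ↦ AB
    D ↦ AC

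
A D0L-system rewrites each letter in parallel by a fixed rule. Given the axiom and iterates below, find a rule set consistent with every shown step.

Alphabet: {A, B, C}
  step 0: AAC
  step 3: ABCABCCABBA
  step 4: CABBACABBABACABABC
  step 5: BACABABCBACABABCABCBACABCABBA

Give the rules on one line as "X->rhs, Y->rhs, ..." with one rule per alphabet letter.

  step 4 ⇒ step 5: CABBACABBABACABABC ⇒ BA·C·AB·AB·C·BA·C·AB·AB·C·AB·C·BA·C·AB·C·AB·BA
    A ↦ C
    B ↦ AB
    C ↦ BA

A->C, B->AB, C->BA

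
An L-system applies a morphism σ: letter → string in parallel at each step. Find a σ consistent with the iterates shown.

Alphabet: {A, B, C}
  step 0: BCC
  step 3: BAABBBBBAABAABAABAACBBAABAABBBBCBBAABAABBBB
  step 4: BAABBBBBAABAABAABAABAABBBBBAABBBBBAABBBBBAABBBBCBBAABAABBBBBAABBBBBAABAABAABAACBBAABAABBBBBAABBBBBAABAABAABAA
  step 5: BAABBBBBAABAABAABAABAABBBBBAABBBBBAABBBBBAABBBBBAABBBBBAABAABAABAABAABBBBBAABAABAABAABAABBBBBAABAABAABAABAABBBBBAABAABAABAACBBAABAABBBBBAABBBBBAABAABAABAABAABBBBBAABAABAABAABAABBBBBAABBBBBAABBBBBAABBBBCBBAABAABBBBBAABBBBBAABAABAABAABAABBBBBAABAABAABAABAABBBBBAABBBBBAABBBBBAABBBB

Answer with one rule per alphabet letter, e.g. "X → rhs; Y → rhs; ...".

A->BB, B->BAA, C->CB

  step 4 ⇒ step 5: BAABBBBBAABAABAABAABAABBBBBAABBBBBAABBBBBAABBBBCBBAABAABBBBBAABBBBBAABAABAABAACBBAABAABBBBBAABBBBBAABAABAABAA ⇒ BAA·BB·BB·BAA·BAA·BAA·BAA·BAA·BB·BB·BAA·BB·BB·BAA·BB·BB·BAA·BB·BB·BAA·BB·BB·BAA·BAA·BAA·BAA·BAA·BB·BB·BAA·BAA·BAA·BAA·BAA·BB·BB·BAA·BAA·BAA·BAA·BAA·BB·BB·BAA·BAA·BAA·BAA·CB·BAA·BAA·BB·BB·BAA·BB·BB·BAA·BAA·BAA·BAA·BAA·BB·BB·BAA·BAA·BAA·BAA·BAA·BB·BB·BAA·BB·BB·BAA·BB·BB·BAA·BB·BB·CB·BAA·BAA·BB·BB·BAA·BB·BB·BAA·BAA·BAA·BAA·BAA·BB·BB·BAA·BAA·BAA·BAA·BAA·BB·BB·BAA·BB·BB·BAA·BB·BB·BAA·BB·BB
    A ↦ BB
    B ↦ BAA
    C ↦ CB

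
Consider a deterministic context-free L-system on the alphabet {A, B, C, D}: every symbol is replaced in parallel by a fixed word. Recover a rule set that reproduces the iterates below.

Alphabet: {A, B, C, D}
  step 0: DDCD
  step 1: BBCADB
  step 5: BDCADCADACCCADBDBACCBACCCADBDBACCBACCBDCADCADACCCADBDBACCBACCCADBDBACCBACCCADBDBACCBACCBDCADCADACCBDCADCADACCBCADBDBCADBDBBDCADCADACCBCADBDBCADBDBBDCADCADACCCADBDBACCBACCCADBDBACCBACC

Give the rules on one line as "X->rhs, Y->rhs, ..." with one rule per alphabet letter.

A->BD, B->ACC, C->CAD, D->B

  step 0 ⇒ step 1: DDCD ⇒ B·B·CAD·B
    C ↦ CAD
    D ↦ B
    A ↦ BD  (constrained at step 1)
    B ↦ ACC  (constrained at step 1)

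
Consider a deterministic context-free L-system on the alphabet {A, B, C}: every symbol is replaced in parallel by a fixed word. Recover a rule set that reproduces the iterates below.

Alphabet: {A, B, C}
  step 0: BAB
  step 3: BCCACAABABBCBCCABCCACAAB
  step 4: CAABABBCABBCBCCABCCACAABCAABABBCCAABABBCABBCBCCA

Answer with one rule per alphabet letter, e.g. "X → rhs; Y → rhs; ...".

A->BC, B->CA, C->AB

  step 3 ⇒ step 4: BCCACAABABBCBCCABCCACAAB ⇒ CA·AB·AB·BC·AB·BC·BC·CA·BC·CA·CA·AB·CA·AB·AB·BC·CA·AB·AB·BC·AB·BC·BC·CA
    A ↦ BC
    B ↦ CA
    C ↦ AB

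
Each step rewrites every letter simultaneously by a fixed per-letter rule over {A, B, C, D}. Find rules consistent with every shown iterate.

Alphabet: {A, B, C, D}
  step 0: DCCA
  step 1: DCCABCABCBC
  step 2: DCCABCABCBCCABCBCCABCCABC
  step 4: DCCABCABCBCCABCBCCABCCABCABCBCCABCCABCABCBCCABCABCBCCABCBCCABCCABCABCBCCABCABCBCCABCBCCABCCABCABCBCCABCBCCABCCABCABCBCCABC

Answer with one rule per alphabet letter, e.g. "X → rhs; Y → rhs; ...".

A->BC, B->C, C->ABC, D->DCC

  step 1 ⇒ step 2: DCCABCABCBC ⇒ DCC·ABC·ABC·BC·C·ABC·BC·C·ABC·C·ABC
    A ↦ BC
    B ↦ C
    C ↦ ABC
    D ↦ DCC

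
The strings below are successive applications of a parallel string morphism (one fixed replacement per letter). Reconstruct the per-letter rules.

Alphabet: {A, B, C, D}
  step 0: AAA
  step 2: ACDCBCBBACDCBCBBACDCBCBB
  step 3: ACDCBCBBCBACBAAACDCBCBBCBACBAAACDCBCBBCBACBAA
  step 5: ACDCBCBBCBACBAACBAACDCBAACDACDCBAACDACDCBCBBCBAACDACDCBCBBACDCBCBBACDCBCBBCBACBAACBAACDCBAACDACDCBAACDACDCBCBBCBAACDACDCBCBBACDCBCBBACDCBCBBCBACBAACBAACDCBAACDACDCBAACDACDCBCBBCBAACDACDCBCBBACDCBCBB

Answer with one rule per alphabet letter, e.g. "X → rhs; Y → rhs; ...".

  step 2 ⇒ step 3: ACDCBCBBACDCBCBBACDCBCBB ⇒ ACD·CB·CBB·CB·A·CB·A·A·ACD·CB·CBB·CB·A·CB·A·A·ACD·CB·CBB·CB·A·CB·A·A
    A ↦ ACD
    B ↦ A
    C ↦ CB
    D ↦ CBB

A->ACD, B->A, C->CB, D->CBB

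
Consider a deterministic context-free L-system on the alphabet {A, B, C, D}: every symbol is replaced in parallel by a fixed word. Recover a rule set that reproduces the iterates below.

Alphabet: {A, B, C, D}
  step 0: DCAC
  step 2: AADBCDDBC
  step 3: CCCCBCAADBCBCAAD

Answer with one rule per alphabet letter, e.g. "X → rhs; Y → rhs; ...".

A->CC, B->AA, C->D, D->BC

  step 2 ⇒ step 3: AADBCDDBC ⇒ CC·CC·BC·AA·D·BC·BC·AA·D
    A ↦ CC
    B ↦ AA
    C ↦ D
    D ↦ BC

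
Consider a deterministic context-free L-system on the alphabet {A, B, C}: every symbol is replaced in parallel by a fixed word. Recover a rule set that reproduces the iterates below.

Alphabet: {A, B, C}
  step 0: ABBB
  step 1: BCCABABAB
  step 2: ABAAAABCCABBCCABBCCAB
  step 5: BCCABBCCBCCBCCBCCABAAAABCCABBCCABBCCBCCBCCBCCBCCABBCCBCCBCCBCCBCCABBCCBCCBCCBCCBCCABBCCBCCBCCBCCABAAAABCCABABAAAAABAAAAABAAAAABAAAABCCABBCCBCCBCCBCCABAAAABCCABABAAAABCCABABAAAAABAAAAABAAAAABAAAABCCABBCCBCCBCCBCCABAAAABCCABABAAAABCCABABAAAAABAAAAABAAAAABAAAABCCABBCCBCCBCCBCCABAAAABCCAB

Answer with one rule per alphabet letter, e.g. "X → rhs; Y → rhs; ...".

  step 1 ⇒ step 2: BCCABABAB ⇒ AB·AA·AA·BCC·AB·BCC·AB·BCC·AB
    A ↦ BCC
    B ↦ AB
    C ↦ AA

A->BCC, B->AB, C->AA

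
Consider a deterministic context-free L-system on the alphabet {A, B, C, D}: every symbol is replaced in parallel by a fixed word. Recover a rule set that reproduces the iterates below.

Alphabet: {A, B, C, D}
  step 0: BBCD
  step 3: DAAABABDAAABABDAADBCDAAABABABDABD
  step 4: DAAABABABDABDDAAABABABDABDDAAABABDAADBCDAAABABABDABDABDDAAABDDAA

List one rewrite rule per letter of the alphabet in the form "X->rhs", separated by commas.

  step 3 ⇒ step 4: DAAABABDAAABABDAADBCDAAABABABDABD ⇒ DAA·AB·AB·AB·D·AB·D·DAA·AB·AB·AB·D·AB·D·DAA·AB·AB·DAA·D·BC·DAA·AB·AB·AB·D·AB·D·AB·D·DAA·AB·D·DAA
    A ↦ AB
    B ↦ D
    C ↦ BC
    D ↦ DAA

A->AB, B->D, C->BC, D->DAA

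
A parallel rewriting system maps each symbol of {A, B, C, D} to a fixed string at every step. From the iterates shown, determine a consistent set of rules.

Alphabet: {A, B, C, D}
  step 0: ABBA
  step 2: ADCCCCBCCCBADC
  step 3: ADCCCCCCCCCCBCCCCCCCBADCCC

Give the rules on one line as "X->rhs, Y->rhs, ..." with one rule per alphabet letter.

A->AD, B->CB, C->CC, D->C

  step 2 ⇒ step 3: ADCCCCBCCCBADC ⇒ AD·C·CC·CC·CC·CC·CB·CC·CC·CC·CB·AD·C·CC
    A ↦ AD
    B ↦ CB
    C ↦ CC
    D ↦ C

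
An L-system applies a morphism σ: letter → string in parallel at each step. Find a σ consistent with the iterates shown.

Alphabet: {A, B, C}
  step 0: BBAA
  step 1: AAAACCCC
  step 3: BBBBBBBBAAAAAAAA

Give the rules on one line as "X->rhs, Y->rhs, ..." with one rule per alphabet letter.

  step 0 ⇒ step 1: BBAA ⇒ AA·AA·CC·CC
    A ↦ CC
    B ↦ AA
    C ↦ B  (constrained at step 1)

A->CC, B->AA, C->B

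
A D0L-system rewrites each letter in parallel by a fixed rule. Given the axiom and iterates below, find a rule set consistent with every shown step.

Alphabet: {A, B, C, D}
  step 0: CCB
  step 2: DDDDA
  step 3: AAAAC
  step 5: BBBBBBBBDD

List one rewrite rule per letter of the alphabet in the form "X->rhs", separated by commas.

  step 2 ⇒ step 3: DDDDA ⇒ A·A·A·A·C
    A ↦ C
    D ↦ A
    B ↦ D  (constrained at step 0)
    C ↦ BB  (constrained at step 0)

A->C, B->D, C->BB, D->A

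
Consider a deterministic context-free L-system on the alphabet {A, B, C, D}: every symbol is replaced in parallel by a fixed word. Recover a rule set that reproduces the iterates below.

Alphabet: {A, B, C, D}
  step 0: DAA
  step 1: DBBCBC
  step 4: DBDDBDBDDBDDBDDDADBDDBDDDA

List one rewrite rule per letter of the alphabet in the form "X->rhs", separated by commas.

A->BC, B->D, C->DA, D->DB

  step 0 ⇒ step 1: DAA ⇒ DB·BC·BC
    A ↦ BC
    D ↦ DB
    B ↦ D  (constrained at step 1)
    C ↦ DA  (constrained at step 1)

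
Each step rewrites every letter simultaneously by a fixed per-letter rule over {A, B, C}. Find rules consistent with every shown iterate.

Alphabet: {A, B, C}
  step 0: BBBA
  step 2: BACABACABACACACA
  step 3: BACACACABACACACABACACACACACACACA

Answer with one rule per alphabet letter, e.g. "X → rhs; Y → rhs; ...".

A->CA, B->BA, C->CA

  step 2 ⇒ step 3: BACABACABACACACA ⇒ BA·CA·CA·CA·BA·CA·CA·CA·BA·CA·CA·CA·CA·CA·CA·CA
    A ↦ CA
    B ↦ BA
    C ↦ CA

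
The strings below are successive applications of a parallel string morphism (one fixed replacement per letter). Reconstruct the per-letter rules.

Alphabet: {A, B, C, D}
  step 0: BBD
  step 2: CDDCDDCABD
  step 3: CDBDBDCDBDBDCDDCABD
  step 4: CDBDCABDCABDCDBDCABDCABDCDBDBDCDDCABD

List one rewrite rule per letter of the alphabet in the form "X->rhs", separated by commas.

  step 3 ⇒ step 4: CDBDBDCDBDBDCDDCABD ⇒ CD·BD·CA·BD·CA·BD·CD·BD·CA·BD·CA·BD·CD·BD·BD·CD·D·CA·BD
    A ↦ D
    B ↦ CA
    C ↦ CD
    D ↦ BD

A->D, B->CA, C->CD, D->BD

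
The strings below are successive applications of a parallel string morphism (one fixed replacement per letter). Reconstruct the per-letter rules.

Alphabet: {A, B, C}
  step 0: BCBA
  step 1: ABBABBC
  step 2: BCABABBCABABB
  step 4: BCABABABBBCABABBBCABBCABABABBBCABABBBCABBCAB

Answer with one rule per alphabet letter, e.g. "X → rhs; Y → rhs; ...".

  step 1 ⇒ step 2: ABBABBC ⇒ BC·AB·AB·BC·AB·AB·B
    A ↦ BC
    B ↦ AB
    C ↦ B

A->BC, B->AB, C->B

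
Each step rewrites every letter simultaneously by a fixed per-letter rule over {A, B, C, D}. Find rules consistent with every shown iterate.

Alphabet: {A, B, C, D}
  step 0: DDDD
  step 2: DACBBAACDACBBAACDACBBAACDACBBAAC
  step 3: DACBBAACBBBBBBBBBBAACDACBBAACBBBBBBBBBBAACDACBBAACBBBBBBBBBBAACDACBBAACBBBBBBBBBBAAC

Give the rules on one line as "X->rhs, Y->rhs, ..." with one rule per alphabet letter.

A->BB, B->BBB, C->AAC, D->DAC

  step 2 ⇒ step 3: DACBBAACDACBBAACDACBBAACDACBBAAC ⇒ DAC·BB·AAC·BBB·BBB·BB·BB·AAC·DAC·BB·AAC·BBB·BBB·BB·BB·AAC·DAC·BB·AAC·BBB·BBB·BB·BB·AAC·DAC·BB·AAC·BBB·BBB·BB·BB·AAC
    A ↦ BB
    B ↦ BBB
    C ↦ AAC
    D ↦ DAC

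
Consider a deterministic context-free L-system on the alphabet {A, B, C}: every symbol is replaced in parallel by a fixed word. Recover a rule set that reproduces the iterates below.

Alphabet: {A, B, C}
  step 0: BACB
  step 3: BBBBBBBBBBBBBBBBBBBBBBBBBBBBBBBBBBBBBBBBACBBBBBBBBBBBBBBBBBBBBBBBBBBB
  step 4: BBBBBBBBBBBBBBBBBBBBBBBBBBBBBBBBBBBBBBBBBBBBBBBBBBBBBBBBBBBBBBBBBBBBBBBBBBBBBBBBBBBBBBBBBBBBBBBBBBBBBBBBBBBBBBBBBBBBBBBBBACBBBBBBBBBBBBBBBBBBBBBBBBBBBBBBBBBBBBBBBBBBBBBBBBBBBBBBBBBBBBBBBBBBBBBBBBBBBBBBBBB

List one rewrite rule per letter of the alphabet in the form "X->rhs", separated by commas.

  step 3 ⇒ step 4: BBBBBBBBBBBBBBBBBBBBBBBBBBBBBBBBBBBBBBBBACBBBBBBBBBBBBBBBBBBBBBBBBBBB ⇒ BBB·BBB·BBB·BBB·BBB·BBB·BBB·BBB·BBB·BBB·BBB·BBB·BBB·BBB·BBB·BBB·BBB·BBB·BBB·BBB·BBB·BBB·BBB·BBB·BBB·BBB·BBB·BBB·BBB·BBB·BBB·BBB·BBB·BBB·BBB·BBB·BBB·BBB·BBB·BBB·B·AC·BBB·BBB·BBB·BBB·BBB·BBB·BBB·BBB·BBB·BBB·BBB·BBB·BBB·BBB·BBB·BBB·BBB·BBB·BBB·BBB·BBB·BBB·BBB·BBB·BBB·BBB·BBB
    A ↦ B
    B ↦ BBB
    C ↦ AC

A->B, B->BBB, C->AC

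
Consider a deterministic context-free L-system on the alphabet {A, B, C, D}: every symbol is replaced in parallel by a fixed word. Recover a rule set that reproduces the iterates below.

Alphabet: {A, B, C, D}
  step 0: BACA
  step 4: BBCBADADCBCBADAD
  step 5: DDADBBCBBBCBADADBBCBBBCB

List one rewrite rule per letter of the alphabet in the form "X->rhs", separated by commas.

A->BB, B->D, C->A, D->CB

  step 4 ⇒ step 5: BBCBADADCBCBADAD ⇒ D·D·A·D·BB·CB·BB·CB·A·D·A·D·BB·CB·BB·CB
    A ↦ BB
    B ↦ D
    C ↦ A
    D ↦ CB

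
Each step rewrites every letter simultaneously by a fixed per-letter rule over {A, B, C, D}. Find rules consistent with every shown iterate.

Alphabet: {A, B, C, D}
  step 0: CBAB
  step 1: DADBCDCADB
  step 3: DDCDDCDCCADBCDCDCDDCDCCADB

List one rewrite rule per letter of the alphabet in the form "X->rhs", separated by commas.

A->CDC, B->ADB, C->D, D->C

  step 0 ⇒ step 1: CBAB ⇒ D·ADB·CDC·ADB
    A ↦ CDC
    B ↦ ADB
    C ↦ D
    D ↦ C  (constrained at step 1)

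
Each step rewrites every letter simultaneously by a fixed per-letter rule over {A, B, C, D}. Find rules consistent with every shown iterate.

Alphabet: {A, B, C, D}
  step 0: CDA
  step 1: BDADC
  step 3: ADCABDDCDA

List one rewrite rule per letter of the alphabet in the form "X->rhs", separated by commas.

A->DC, B->D, C->BD, D->A

  step 0 ⇒ step 1: CDA ⇒ BD·A·DC
    A ↦ DC
    C ↦ BD
    D ↦ A
    B ↦ D  (constrained at step 1)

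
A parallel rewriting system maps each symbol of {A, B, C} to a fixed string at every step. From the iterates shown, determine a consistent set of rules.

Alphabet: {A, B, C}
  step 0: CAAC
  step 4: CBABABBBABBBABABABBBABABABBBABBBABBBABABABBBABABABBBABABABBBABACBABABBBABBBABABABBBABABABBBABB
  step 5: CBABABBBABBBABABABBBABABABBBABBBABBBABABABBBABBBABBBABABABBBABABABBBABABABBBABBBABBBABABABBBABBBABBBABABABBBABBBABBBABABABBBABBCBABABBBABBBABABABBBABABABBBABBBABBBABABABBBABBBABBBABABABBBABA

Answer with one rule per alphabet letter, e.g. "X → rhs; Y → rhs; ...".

A->BB, B->BA, C->CBA

  step 4 ⇒ step 5: CBABABBBABBBABABABBBABABABBBABBBABBBABABABBBABABABBBABABABBBABACBABABBBABBBABABABBBABABABBBABB ⇒ CBA·BA·BB·BA·BB·BA·BA·BA·BB·BA·BA·BA·BB·BA·BB·BA·BB·BA·BA·BA·BB·BA·BB·BA·BB·BA·BA·BA·BB·BA·BA·BA·BB·BA·BA·BA·BB·BA·BB·BA·BB·BA·BA·BA·BB·BA·BB·BA·BB·BA·BA·BA·BB·BA·BB·BA·BB·BA·BA·BA·BB·BA·BB·CBA·BA·BB·BA·BB·BA·BA·BA·BB·BA·BA·BA·BB·BA·BB·BA·BB·BA·BA·BA·BB·BA·BB·BA·BB·BA·BA·BA·BB·BA·BA
    A ↦ BB
    B ↦ BA
    C ↦ CBA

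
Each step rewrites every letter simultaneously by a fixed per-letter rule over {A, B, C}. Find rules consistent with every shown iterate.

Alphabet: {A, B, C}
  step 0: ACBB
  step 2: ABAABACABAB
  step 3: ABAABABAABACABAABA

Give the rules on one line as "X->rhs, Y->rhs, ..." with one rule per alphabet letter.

A->AB, B->A, C->AC

  step 2 ⇒ step 3: ABAABACABAB ⇒ AB·A·AB·AB·A·AB·AC·AB·A·AB·A
    A ↦ AB
    B ↦ A
    C ↦ AC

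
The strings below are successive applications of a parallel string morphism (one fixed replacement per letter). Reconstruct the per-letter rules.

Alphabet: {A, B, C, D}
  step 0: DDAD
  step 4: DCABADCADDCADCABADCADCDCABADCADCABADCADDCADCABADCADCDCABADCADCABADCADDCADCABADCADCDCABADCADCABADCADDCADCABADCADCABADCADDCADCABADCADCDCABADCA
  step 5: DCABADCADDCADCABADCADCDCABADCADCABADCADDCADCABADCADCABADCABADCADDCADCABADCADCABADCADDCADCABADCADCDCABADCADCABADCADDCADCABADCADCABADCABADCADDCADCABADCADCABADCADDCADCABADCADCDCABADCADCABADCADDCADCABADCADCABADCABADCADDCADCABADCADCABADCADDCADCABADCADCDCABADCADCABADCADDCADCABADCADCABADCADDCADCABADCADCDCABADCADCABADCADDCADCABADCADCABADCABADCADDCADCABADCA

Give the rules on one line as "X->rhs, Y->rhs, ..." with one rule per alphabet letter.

A->DCA, B->D, C->ABA, D->DC

  step 4 ⇒ step 5: DCABADCADDCADCABADCADCDCABADCADCABADCADDCADCABADCADCDCABADCADCABADCADDCADCABADCADCDCABADCADCABADCADDCADCABADCADCABADCADDCADCABADCADCDCABADCA ⇒ DC·ABA·DCA·D·DCA·DC·ABA·DCA·DC·DC·ABA·DCA·DC·ABA·DCA·D·DCA·DC·ABA·DCA·DC·ABA·DC·ABA·DCA·D·DCA·DC·ABA·DCA·DC·ABA·DCA·D·DCA·DC·ABA·DCA·DC·DC·ABA·DCA·DC·ABA·DCA·D·DCA·DC·ABA·DCA·DC·ABA·DC·ABA·DCA·D·DCA·DC·ABA·DCA·DC·ABA·DCA·D·DCA·DC·ABA·DCA·DC·DC·ABA·DCA·DC·ABA·DCA·D·DCA·DC·ABA·DCA·DC·ABA·DC·ABA·DCA·D·DCA·DC·ABA·DCA·DC·ABA·DCA·D·DCA·DC·ABA·DCA·DC·DC·ABA·DCA·DC·ABA·DCA·D·DCA·DC·ABA·DCA·DC·ABA·DCA·D·DCA·DC·ABA·DCA·DC·DC·ABA·DCA·DC·ABA·DCA·D·DCA·DC·ABA·DCA·DC·ABA·DC·ABA·DCA·D·DCA·DC·ABA·DCA
    A ↦ DCA
    B ↦ D
    C ↦ ABA
    D ↦ DC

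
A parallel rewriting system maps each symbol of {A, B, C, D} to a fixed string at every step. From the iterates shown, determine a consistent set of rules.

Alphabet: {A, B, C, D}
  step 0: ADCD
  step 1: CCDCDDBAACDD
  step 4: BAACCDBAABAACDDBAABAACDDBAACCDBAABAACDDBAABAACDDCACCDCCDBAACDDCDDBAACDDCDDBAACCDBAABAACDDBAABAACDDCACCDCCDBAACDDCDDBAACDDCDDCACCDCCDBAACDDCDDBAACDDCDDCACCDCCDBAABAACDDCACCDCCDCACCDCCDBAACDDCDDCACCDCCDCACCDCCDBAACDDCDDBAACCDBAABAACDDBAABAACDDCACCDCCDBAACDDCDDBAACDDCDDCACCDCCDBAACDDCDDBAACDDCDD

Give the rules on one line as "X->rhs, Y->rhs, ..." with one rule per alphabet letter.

A->CCD, B->CA, C->BAA, D->CDD

  step 0 ⇒ step 1: ADCD ⇒ CCD·CDD·BAA·CDD
    A ↦ CCD
    C ↦ BAA
    D ↦ CDD
    B ↦ CA  (constrained at step 1)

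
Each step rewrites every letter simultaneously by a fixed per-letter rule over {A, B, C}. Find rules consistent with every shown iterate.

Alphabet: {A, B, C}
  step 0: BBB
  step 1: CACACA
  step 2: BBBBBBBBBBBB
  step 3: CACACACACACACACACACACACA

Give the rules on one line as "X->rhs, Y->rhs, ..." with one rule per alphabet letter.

  step 2 ⇒ step 3: BBBBBBBBBBBB ⇒ CA·CA·CA·CA·CA·CA·CA·CA·CA·CA·CA·CA
    B ↦ CA
  step 1 ⇒ step 2: CACACA ⇒ BB·BB·BB·BB·BB·BB
    A ↦ BB
  step 1 ⇒ step 2: CACACA ⇒ BB·BB·BB·BB·BB·BB
    C ↦ BB

A->BB, B->CA, C->BB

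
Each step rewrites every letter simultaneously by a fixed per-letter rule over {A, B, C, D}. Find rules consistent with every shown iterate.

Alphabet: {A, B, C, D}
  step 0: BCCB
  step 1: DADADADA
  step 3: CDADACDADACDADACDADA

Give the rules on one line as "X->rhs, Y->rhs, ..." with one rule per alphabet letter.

A->C, B->DA, C->DA, D->AB

  step 0 ⇒ step 1: BCCB ⇒ DA·DA·DA·DA
    B ↦ DA
    C ↦ DA
    A ↦ C  (constrained at step 1)
    D ↦ AB  (constrained at step 1)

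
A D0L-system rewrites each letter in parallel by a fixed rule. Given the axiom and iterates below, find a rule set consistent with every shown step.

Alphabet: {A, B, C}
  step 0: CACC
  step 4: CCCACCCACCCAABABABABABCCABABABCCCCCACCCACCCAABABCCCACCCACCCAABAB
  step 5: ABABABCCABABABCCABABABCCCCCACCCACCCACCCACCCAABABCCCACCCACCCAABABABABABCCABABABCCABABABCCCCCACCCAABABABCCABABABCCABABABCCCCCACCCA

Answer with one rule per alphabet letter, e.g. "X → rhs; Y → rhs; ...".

  step 4 ⇒ step 5: CCCACCCACCCAABABABABABCCABABABCCCCCACCCACCCAABABCCCACCCACCCAABAB ⇒ AB·AB·AB·CC·AB·AB·AB·CC·AB·AB·AB·CC·CC·CA·CC·CA·CC·CA·CC·CA·CC·CA·AB·AB·CC·CA·CC·CA·CC·CA·AB·AB·AB·AB·AB·CC·AB·AB·AB·CC·AB·AB·AB·CC·CC·CA·CC·CA·AB·AB·AB·CC·AB·AB·AB·CC·AB·AB·AB·CC·CC·CA·CC·CA
    A ↦ CC
    B ↦ CA
    C ↦ AB

A->CC, B->CA, C->AB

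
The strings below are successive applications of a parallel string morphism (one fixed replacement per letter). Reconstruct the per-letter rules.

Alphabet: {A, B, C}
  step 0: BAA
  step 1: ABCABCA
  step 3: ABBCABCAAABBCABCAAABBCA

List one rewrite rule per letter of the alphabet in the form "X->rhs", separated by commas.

A->BCA, B->A, C->B

  step 0 ⇒ step 1: BAA ⇒ A·BCA·BCA
    A ↦ BCA
    B ↦ A
    C ↦ B  (constrained at step 1)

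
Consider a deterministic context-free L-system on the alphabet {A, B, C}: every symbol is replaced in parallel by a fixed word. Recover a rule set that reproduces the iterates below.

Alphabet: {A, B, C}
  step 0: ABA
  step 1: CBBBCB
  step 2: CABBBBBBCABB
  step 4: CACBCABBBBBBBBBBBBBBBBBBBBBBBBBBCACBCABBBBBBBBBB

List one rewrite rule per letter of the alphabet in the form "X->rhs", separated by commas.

  step 1 ⇒ step 2: CBBBCB ⇒ CA·BB·BB·BB·CA·BB
    B ↦ BB
    C ↦ CA
  step 0 ⇒ step 1: ABA ⇒ CB·BB·CB
    A ↦ CB

A->CB, B->BB, C->CA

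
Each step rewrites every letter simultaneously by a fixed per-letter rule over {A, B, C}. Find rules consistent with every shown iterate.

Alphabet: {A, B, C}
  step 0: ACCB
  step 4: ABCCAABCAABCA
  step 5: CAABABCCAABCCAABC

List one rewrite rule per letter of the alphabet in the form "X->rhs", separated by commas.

  step 4 ⇒ step 5: ABCCAABCAABCA ⇒ C·A·AB·AB·C·C·A·AB·C·C·A·AB·C
    A ↦ C
    B ↦ A
    C ↦ AB

A->C, B->A, C->AB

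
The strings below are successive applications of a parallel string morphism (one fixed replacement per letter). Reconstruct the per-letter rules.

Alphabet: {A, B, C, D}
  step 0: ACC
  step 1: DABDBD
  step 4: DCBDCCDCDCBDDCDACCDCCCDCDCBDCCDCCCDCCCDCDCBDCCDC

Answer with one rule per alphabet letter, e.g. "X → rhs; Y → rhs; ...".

  step 0 ⇒ step 1: ACC ⇒ DA·BD·BD
    A ↦ DA
    C ↦ BD
    B ↦ CC  (constrained at step 1)
    D ↦ DC  (constrained at step 1)

A->DA, B->CC, C->BD, D->DC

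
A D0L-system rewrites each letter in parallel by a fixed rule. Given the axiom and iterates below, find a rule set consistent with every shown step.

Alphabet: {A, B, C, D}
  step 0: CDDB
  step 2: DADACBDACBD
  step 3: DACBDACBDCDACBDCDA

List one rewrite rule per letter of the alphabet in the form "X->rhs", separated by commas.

A->CB, B->C, C->D, D->DA

  step 2 ⇒ step 3: DADACBDACBD ⇒ DA·CB·DA·CB·D·C·DA·CB·D·C·DA
    A ↦ CB
    B ↦ C
    C ↦ D
    D ↦ DA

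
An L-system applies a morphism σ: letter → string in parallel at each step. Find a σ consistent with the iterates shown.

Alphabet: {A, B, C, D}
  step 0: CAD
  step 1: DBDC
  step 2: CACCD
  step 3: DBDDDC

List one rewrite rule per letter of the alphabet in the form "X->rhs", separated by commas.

  step 2 ⇒ step 3: CACCD ⇒ D·BD·D·D·C
    A ↦ BD
    C ↦ D
    D ↦ C
  step 1 ⇒ step 2: DBDC ⇒ C·AC·C·D
    B ↦ AC

A->BD, B->AC, C->D, D->C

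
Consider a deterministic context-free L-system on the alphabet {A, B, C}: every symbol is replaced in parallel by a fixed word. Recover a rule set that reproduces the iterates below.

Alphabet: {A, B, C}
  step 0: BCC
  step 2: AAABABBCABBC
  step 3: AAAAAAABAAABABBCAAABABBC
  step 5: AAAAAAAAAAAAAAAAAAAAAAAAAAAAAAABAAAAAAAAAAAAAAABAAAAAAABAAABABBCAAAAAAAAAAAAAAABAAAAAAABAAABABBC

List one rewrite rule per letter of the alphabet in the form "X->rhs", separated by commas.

A->AA, B->AB, C->BC

  step 2 ⇒ step 3: AAABABBCABBC ⇒ AA·AA·AA·AB·AA·AB·AB·BC·AA·AB·AB·BC
    A ↦ AA
    B ↦ AB
    C ↦ BC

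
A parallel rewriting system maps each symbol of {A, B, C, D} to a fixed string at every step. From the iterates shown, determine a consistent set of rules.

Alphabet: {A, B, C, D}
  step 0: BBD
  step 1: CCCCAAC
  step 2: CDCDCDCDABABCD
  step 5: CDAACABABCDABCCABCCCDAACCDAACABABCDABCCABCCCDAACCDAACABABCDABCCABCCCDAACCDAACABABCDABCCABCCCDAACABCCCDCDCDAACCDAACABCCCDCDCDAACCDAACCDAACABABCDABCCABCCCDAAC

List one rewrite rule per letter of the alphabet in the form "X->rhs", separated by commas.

  step 1 ⇒ step 2: CCCCAAC ⇒ CD·CD·CD·CD·AB·AB·CD
    A ↦ AB
    C ↦ CD
  step 0 ⇒ step 1: BBD ⇒ CC·CC·AAC
    B ↦ CC
  step 0 ⇒ step 1: BBD ⇒ CC·CC·AAC
    D ↦ AAC

A->AB, B->CC, C->CD, D->AAC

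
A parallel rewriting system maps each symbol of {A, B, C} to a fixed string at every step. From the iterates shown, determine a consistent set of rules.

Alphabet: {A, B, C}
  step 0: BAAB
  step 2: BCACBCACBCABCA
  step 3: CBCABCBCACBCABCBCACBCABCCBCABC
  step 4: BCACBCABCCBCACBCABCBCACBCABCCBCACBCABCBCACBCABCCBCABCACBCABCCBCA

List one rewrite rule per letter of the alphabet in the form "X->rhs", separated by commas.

  step 3 ⇒ step 4: CBCABCBCACBCABCBCACBCABCCBCABC ⇒ BCA·C·BCA·BC·C·BCA·C·BCA·BC·BCA·C·BCA·BC·C·BCA·C·BCA·BC·BCA·C·BCA·BC·C·BCA·BCA·C·BCA·BC·C·BCA
    A ↦ BC
    B ↦ C
    C ↦ BCA

A->BC, B->C, C->BCA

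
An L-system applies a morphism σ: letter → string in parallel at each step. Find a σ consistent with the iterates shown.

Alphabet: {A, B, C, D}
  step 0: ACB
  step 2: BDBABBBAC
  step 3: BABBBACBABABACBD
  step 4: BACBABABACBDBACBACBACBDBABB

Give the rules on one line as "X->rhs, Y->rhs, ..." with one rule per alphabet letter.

  step 3 ⇒ step 4: BABBBACBABABACBD ⇒ BA·C·BA·BA·BA·C·BD·BA·C·BA·C·BA·C·BD·BA·BB
    A ↦ C
    B ↦ BA
    C ↦ BD
    D ↦ BB

A->C, B->BA, C->BD, D->BB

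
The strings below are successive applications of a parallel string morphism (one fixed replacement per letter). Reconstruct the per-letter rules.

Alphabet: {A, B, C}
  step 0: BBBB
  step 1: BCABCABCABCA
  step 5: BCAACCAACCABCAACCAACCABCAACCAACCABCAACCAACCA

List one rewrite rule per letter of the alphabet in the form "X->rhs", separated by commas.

A->C, B->BCA, C->A

  step 0 ⇒ step 1: BBBB ⇒ BCA·BCA·BCA·BCA
    B ↦ BCA
    A ↦ C  (constrained at step 1)
    C ↦ A  (constrained at step 1)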